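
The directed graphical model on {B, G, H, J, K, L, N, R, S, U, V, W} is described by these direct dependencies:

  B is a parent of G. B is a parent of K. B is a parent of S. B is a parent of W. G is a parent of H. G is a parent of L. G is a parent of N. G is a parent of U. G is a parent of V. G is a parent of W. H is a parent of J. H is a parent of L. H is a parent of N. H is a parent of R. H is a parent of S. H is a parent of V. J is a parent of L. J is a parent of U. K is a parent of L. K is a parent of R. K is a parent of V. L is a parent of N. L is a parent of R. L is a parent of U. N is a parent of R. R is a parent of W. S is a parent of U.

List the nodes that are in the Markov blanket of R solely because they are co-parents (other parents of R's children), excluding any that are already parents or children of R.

Children of R: W.
  W also has parents B, G.
Excluding nodes already adjacent to R (H, K, L, N, W), the co-parent-only contribution is {B, G}.

{B, G}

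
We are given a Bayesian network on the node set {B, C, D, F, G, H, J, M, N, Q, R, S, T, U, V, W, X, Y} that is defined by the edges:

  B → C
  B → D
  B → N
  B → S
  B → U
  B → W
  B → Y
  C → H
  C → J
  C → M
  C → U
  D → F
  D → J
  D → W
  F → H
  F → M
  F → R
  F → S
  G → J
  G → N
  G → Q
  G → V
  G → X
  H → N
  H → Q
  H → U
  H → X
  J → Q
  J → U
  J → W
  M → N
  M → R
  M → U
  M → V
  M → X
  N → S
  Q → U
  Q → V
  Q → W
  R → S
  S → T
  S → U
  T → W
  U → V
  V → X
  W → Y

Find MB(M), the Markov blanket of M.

Recall MB(v) = parents ∪ children ∪ spouses, where spouses are the other parents of v's children.
Pa(M) = {C, F}.
Ch(M) = {N, R, U, V, X}.
Parents of each child, excluding M:
  N: B, G, H
  R: F
  U: B, C, H, J, Q, S
  V: G, Q, U
  X: G, H, V
Taking the union gives {B, C, F, G, H, J, N, Q, R, S, U, V, X}.

{B, C, F, G, H, J, N, Q, R, S, U, V, X}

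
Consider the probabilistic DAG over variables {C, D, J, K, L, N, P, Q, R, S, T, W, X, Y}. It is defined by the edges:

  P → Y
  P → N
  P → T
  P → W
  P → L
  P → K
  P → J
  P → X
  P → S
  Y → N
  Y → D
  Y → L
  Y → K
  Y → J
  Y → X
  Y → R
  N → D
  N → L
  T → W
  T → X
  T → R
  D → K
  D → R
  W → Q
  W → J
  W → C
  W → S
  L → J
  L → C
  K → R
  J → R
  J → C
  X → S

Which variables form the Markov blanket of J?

J has parents L, P, W, Y.
Children of J: C, R.
For each child, the remaining parents (spouses of J):
  R's other parents are D, K, T, Y.
  parents(C) \ {J} = {L, W}.
So the Markov blanket of J is {C, D, K, L, P, R, T, W, Y}.

{C, D, K, L, P, R, T, W, Y}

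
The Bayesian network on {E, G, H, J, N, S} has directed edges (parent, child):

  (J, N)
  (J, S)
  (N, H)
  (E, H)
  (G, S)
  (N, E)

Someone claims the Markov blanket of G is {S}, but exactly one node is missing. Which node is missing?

Ch(G) = {S}.
G has no parents.
Other parents of G's children:
  S also has parent J.
MB(G) = {J, S}.
Comparing with the claimed set, J is missing.

J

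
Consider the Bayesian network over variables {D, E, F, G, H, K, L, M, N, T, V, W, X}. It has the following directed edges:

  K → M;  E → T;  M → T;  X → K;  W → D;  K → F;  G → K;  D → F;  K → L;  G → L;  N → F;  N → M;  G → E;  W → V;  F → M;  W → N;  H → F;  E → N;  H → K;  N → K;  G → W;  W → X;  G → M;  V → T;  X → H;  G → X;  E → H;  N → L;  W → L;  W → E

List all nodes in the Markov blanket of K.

{D, F, G, H, L, M, N, W, X}

By definition, MB(K) is built from K's parents, K's children, and the co-parents of K.
Parents of K: G, H, N, X.
K's children: F, L, M.
Co-parents of K (other parents of its children):
  L: G, N, W
  F: D, H, N
  M: F, G, N
Union: {G, H, N, X} ∪ {F, L, M} ∪ {D, F, G, H, N, W} = {D, F, G, H, L, M, N, W, X}.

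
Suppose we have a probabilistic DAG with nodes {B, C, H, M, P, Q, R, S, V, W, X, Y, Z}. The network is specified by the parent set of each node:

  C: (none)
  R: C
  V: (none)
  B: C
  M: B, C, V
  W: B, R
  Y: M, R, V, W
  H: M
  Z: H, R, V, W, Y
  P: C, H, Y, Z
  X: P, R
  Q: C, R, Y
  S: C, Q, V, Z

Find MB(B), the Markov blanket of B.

Parents of B: C.
B's children: M, W.
Co-parents of B (other parents of its children):
  M's other parents are C, V.
  parents(W) \ {B} = {R}.
Union: {C} ∪ {M, W} ∪ {C, R, V} = {C, M, R, V, W}.

{C, M, R, V, W}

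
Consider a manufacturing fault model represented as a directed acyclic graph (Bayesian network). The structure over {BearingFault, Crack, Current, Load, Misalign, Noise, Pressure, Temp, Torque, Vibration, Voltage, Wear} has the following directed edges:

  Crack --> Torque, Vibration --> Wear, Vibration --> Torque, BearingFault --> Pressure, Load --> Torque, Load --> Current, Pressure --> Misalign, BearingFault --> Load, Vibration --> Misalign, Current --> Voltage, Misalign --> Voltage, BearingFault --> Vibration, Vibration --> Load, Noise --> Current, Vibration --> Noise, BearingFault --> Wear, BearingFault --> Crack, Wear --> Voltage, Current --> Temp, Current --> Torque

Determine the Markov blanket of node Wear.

Pa(Wear) = {BearingFault, Vibration}.
Ch(Wear) = {Voltage}.
Parents of each child, excluding Wear:
  Voltage also has parents Current, Misalign.
So the Markov blanket of Wear is {BearingFault, Current, Misalign, Vibration, Voltage}.

{BearingFault, Current, Misalign, Vibration, Voltage}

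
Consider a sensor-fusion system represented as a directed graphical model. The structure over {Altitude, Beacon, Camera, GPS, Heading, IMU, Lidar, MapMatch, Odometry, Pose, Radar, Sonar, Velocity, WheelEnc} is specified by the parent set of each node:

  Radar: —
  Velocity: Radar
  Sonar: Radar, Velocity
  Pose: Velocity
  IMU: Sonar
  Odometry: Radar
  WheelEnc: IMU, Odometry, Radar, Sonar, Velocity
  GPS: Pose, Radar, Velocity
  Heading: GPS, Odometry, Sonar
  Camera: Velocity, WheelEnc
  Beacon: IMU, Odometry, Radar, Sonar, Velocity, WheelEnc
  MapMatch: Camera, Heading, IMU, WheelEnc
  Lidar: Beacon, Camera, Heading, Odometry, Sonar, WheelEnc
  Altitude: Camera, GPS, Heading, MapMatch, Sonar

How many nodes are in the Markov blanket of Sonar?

Parents of Sonar: Radar, Velocity.
Sonar's children: Altitude, Beacon, Heading, IMU, Lidar, WheelEnc.
For each child, the remaining parents (spouses of Sonar):
  IMU: no additional parents.
  WheelEnc also has parents IMU, Odometry, Radar, Velocity.
  parents(Heading) \ {Sonar} = {GPS, Odometry}.
  Beacon also has parents IMU, Odometry, Radar, Velocity, WheelEnc.
  Lidar's other parents are Beacon, Camera, Heading, Odometry, WheelEnc.
  Altitude also has parents Camera, GPS, Heading, MapMatch.
MB(Sonar) = {Altitude, Beacon, Camera, GPS, Heading, IMU, Lidar, MapMatch, Odometry, Radar, Velocity, WheelEnc}, which has 12 nodes.

12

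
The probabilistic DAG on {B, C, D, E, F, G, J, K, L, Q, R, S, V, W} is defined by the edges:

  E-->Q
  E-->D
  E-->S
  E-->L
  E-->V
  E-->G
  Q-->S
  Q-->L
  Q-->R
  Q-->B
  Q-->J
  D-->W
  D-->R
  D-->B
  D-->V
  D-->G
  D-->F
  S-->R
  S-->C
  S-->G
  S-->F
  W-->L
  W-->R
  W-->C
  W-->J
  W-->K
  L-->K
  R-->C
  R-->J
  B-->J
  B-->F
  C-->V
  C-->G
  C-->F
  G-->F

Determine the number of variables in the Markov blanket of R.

7

R has parents D, Q, S, W.
Ch(R) = {C, J}.
For each child, the remaining parents (spouses of R):
  C also has parents S, W.
  J's other parents are B, Q, W.
MB(R) = {B, C, D, J, Q, S, W}, which has 7 nodes.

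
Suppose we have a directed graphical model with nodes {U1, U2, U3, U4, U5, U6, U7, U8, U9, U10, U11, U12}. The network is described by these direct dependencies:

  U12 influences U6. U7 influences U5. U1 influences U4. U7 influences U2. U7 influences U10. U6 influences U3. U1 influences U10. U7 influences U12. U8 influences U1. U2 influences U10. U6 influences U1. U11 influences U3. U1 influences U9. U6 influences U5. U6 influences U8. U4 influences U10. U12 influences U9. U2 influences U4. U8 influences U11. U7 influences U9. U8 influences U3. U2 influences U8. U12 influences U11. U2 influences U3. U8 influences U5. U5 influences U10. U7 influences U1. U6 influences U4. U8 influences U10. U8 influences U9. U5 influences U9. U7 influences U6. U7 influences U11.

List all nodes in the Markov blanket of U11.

{U2, U3, U6, U7, U8, U12}

Pa(U11) = {U7, U8, U12}.
U11's children: U3.
For each child, the remaining parents (spouses of U11):
  parents(U3) \ {U11} = {U2, U6, U8}.
MB(U11) = {U2, U3, U6, U7, U8, U12}.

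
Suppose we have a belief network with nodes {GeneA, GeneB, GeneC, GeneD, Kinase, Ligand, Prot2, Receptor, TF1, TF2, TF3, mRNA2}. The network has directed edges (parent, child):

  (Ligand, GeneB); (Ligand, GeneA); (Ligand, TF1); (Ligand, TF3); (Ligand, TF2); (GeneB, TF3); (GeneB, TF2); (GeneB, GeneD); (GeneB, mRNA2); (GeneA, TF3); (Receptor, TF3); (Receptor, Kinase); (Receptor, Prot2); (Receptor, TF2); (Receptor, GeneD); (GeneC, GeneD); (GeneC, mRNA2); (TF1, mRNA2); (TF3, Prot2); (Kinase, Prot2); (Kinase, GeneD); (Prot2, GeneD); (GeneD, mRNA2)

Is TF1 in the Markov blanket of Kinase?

Parents of Kinase: Receptor.
Kinase has children GeneD, Prot2.
Other parents of Kinase's children:
  Prot2: Receptor, TF3
  GeneD: GeneB, GeneC, Prot2, Receptor
MB(Kinase) = {GeneB, GeneC, GeneD, Prot2, Receptor, TF3}; TF1 is not in this set.

No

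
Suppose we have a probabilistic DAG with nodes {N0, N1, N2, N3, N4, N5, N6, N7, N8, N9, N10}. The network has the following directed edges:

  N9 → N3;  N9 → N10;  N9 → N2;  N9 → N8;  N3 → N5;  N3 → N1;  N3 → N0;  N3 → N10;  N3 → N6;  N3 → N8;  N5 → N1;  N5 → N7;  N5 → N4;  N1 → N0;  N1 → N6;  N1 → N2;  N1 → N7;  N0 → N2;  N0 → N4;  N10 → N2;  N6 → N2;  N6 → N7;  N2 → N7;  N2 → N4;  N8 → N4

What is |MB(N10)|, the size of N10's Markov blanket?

6

A node's Markov blanket = Pa ∪ Ch ∪ (parents of Ch other than the node itself).
N10 has child N2.
Pa(N10) = {N3, N9}.
Other parents of N10's children:
  N2: N0, N1, N6, N9
MB(N10) = {N0, N1, N2, N3, N6, N9}, which has 6 nodes.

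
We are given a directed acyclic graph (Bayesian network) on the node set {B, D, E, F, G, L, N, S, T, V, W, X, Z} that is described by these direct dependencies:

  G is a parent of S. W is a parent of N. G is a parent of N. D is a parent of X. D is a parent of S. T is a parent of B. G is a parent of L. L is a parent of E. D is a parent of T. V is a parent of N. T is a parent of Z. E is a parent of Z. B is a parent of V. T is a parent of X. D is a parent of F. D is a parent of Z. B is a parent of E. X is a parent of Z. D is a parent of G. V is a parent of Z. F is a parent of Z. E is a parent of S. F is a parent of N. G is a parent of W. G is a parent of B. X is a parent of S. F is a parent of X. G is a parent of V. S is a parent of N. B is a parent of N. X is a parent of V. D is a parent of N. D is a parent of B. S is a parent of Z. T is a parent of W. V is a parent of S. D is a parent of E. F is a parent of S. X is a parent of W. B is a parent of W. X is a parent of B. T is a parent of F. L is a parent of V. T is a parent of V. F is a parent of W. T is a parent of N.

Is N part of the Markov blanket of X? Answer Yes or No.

By definition, MB(X) is built from X's parents, X's children, and the co-parents of X.
X's parents: D, F, T.
Ch(X) = {B, S, V, W, Z}.
Other parents of X's children:
  B: D, G, T
  W: B, F, G, T
  V: B, G, L, T
  S: D, E, F, G, V
  Z: D, E, F, S, T, V
MB(X) = {B, D, E, F, G, L, S, T, V, W, Z}; N is not in this set.

No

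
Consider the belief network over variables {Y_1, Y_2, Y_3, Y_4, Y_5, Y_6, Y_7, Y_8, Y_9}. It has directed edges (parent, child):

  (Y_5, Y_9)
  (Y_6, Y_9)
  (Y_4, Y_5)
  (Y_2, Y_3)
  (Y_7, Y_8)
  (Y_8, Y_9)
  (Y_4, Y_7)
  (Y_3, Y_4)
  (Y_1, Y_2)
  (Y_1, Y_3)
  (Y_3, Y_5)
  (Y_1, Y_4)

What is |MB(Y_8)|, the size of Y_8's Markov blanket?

Y_8's parents: Y_7.
Y_8's children: Y_9.
For each child, the remaining parents (spouses of Y_8):
  Y_9's other parents are Y_5, Y_6.
MB(Y_8) = {Y_5, Y_6, Y_7, Y_9}, which has 4 nodes.

4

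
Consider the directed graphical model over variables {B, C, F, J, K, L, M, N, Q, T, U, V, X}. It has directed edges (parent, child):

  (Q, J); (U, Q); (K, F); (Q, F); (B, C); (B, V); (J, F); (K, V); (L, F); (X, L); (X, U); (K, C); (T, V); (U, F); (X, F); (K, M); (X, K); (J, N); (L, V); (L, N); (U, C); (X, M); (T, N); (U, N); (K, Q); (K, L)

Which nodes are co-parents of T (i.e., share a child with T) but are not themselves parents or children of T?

{B, J, K, L, U}

Children of T: N, V.
  V's other parents are B, K, L.
  parents(N) \ {T} = {J, L, U}.
Excluding nodes already adjacent to T (N, V), the co-parent-only contribution is {B, J, K, L, U}.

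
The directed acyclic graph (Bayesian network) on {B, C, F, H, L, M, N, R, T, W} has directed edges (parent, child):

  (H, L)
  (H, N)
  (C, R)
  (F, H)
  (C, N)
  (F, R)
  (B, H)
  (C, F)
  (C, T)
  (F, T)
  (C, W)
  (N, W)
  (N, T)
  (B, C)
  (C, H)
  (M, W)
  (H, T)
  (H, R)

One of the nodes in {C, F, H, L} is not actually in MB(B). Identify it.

A node's Markov blanket = Pa ∪ Ch ∪ (parents of Ch other than the node itself).
Parents of B: none.
Ch(B) = {C, H}.
For each child, the remaining parents (spouses of B):
  C has no other parent.
  parents(H) \ {B} = {C, F}.
MB(B) = {C, F, H}.
L is neither a parent, child, nor co-parent of B, so it does not belong.

L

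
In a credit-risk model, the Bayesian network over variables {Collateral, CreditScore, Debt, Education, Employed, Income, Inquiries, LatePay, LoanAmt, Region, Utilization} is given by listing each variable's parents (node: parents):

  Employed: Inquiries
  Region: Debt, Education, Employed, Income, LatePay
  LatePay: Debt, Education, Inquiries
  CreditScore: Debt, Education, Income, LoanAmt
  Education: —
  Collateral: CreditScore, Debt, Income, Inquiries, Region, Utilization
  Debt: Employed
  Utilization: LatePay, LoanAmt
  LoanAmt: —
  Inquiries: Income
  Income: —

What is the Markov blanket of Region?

Parents of Region: Debt, Education, Employed, Income, LatePay.
Ch(Region) = {Collateral}.
Parents of each child, excluding Region:
  Collateral: CreditScore, Debt, Income, Inquiries, Utilization
Taking the union gives {Collateral, CreditScore, Debt, Education, Employed, Income, Inquiries, LatePay, Utilization}.

{Collateral, CreditScore, Debt, Education, Employed, Income, Inquiries, LatePay, Utilization}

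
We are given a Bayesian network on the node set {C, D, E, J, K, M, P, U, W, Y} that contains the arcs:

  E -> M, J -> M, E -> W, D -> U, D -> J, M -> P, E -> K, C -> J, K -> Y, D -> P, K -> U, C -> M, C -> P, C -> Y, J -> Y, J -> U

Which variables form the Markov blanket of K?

{C, D, E, J, U, Y}

Parents of K: E.
K has children U, Y.
Parents of each child, excluding K:
  U: D, J
  Y: C, J
Union: {E} ∪ {U, Y} ∪ {C, D, J} = {C, D, E, J, U, Y}.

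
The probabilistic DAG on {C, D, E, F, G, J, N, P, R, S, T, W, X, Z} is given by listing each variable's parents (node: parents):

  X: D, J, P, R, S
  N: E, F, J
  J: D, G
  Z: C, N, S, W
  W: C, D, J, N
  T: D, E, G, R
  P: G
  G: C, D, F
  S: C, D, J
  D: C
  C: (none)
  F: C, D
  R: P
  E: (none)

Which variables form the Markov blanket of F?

By definition, MB(F) is built from F's parents, F's children, and the co-parents of F.
Parents of F: C, D.
F has children G, N.
Other parents of F's children:
  G's other parents are C, D.
  N's other parents are E, J.
Taking the union gives {C, D, E, G, J, N}.

{C, D, E, G, J, N}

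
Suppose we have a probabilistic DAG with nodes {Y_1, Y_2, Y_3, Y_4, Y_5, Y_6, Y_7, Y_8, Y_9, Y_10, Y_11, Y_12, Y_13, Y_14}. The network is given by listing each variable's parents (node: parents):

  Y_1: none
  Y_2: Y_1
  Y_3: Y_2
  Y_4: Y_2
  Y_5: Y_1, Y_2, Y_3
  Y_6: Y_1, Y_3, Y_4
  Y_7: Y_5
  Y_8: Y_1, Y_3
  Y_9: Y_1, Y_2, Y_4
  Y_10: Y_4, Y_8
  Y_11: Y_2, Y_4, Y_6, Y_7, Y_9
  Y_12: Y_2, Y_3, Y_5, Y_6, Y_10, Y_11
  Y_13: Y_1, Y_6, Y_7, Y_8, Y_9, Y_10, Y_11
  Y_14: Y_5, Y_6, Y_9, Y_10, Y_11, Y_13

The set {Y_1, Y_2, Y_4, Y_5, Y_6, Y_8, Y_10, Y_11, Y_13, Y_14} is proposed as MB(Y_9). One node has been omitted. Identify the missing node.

Y_7

Y_9's parents: Y_1, Y_2, Y_4.
Children of Y_9: Y_11, Y_13, Y_14.
Parents of each child, excluding Y_9:
  Y_11 also has parents Y_2, Y_4, Y_6, Y_7.
  parents(Y_13) \ {Y_9} = {Y_1, Y_6, Y_7, Y_8, Y_10, Y_11}.
  parents(Y_14) \ {Y_9} = {Y_5, Y_6, Y_10, Y_11, Y_13}.
MB(Y_9) = {Y_1, Y_2, Y_4, Y_5, Y_6, Y_7, Y_8, Y_10, Y_11, Y_13, Y_14}.
Comparing with the claimed set, Y_7 is missing.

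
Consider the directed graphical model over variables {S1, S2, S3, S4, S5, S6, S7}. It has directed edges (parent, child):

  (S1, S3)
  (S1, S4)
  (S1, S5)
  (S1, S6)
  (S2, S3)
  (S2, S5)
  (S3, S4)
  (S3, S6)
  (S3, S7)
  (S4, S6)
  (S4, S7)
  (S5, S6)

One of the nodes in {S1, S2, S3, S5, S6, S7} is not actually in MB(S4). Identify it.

Pa(S4) = {S1, S3}.
Ch(S4) = {S6, S7}.
Parents of each child, excluding S4:
  S6: S1, S3, S5
  S7: S3
MB(S4) = {S1, S3, S5, S6, S7}.
S2 is neither a parent, child, nor co-parent of S4, so it does not belong.

S2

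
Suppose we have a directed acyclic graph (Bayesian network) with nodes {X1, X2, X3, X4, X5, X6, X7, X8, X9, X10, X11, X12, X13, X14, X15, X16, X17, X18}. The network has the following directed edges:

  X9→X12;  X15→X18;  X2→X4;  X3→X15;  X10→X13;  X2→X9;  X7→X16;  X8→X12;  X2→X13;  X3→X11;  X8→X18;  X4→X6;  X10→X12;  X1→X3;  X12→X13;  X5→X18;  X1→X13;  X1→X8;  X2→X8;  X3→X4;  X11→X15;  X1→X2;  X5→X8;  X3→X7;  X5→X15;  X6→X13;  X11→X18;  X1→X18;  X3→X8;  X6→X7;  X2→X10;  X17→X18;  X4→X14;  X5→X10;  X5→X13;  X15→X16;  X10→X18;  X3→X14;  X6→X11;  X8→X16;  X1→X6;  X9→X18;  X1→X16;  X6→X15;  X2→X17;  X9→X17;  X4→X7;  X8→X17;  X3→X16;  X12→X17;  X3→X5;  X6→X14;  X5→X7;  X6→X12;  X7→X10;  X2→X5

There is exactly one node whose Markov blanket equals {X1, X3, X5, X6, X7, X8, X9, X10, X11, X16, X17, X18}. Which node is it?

X15

The target node must have every member of {X1, X3, X5, X6, X7, X8, X9, X10, X11, X16, X17, X18} as a parent, child, or co-parent, and no others.
Parents of X15: X3, X5, X6, X11; children: X16, X18; co-parents: X1, X3, X5, X7, X8, X9, X10, X11, X17.
These exactly cover the given set, so the node is X15.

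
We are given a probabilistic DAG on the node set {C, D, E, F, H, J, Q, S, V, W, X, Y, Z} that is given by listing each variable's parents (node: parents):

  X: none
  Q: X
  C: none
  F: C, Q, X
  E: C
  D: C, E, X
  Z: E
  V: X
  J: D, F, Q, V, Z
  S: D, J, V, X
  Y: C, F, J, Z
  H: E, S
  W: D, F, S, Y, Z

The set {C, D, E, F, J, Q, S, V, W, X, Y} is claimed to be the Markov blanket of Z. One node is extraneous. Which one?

Z has parent E.
Ch(Z) = {J, W, Y}.
Other parents of Z's children:
  parents(J) \ {Z} = {D, F, Q, V}.
  Y also has parents C, F, J.
  W's other parents are D, F, S, Y.
MB(Z) = {C, D, E, F, J, Q, S, V, W, Y}.
X is neither a parent, child, nor co-parent of Z, so it does not belong.

X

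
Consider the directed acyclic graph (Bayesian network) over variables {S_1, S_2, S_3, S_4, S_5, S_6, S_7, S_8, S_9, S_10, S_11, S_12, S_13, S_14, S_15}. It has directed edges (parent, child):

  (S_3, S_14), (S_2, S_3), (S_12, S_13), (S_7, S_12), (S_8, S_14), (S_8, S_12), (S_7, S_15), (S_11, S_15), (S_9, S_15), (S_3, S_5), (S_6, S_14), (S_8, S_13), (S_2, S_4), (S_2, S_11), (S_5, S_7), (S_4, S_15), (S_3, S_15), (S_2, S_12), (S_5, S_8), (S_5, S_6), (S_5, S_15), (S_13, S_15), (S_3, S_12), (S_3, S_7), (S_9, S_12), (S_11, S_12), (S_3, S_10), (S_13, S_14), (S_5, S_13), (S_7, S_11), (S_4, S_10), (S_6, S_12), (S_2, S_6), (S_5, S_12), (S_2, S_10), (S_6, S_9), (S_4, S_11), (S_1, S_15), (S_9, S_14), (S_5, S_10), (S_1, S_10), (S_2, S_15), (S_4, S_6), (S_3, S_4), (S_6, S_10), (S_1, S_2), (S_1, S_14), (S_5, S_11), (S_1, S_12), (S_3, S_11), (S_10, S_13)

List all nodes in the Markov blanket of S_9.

S_9 has parent S_6.
S_9's children: S_12, S_14, S_15.
For each child, the remaining parents (spouses of S_9):
  S_12's other parents are S_1, S_2, S_3, S_5, S_6, S_7, S_8, S_11.
  parents(S_14) \ {S_9} = {S_1, S_3, S_6, S_8, S_13}.
  S_15 also has parents S_1, S_2, S_3, S_4, S_5, S_7, S_11, S_13.
MB(S_9) = {S_1, S_2, S_3, S_4, S_5, S_6, S_7, S_8, S_11, S_12, S_13, S_14, S_15}.

{S_1, S_2, S_3, S_4, S_5, S_6, S_7, S_8, S_11, S_12, S_13, S_14, S_15}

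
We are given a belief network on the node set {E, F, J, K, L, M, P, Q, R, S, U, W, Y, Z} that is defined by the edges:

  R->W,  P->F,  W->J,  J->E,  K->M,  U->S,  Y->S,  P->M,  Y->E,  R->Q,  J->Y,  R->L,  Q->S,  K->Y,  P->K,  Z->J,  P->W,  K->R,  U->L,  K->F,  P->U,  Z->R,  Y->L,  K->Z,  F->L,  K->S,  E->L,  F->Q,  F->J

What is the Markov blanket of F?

{E, J, K, L, P, Q, R, U, W, Y, Z}

F has children J, L, Q.
F has parents K, P.
Other parents of F's children:
  J: W, Z
  Q: R
  L: E, R, U, Y
So the Markov blanket of F is {E, J, K, L, P, Q, R, U, W, Y, Z}.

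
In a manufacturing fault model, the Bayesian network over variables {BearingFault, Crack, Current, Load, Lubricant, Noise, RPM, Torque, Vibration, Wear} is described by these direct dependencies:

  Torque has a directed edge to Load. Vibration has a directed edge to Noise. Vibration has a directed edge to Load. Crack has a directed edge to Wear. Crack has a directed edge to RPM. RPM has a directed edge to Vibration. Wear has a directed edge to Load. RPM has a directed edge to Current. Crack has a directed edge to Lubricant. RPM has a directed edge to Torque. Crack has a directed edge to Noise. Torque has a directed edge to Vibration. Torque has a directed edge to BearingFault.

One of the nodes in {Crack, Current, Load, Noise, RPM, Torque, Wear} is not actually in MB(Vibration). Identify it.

By definition, MB(Vibration) is built from Vibration's parents, Vibration's children, and the co-parents of Vibration.
Vibration has parents RPM, Torque.
Ch(Vibration) = {Load, Noise}.
Parents of each child, excluding Vibration:
  Noise also has parent Crack.
  Load's other parents are Torque, Wear.
MB(Vibration) = {Crack, Load, Noise, RPM, Torque, Wear}.
Current is neither a parent, child, nor co-parent of Vibration, so it does not belong.

Current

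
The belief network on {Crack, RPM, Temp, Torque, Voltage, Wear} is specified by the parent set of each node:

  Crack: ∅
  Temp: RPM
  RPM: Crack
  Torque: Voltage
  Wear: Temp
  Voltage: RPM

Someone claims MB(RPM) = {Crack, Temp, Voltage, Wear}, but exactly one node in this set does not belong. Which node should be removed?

Pa(RPM) = {Crack}.
RPM has children Temp, Voltage.
Co-parents of RPM (other parents of its children):
  Temp: no additional parents.
  Voltage: no additional parents.
MB(RPM) = {Crack, Temp, Voltage}.
Wear is neither a parent, child, nor co-parent of RPM, so it does not belong.

Wear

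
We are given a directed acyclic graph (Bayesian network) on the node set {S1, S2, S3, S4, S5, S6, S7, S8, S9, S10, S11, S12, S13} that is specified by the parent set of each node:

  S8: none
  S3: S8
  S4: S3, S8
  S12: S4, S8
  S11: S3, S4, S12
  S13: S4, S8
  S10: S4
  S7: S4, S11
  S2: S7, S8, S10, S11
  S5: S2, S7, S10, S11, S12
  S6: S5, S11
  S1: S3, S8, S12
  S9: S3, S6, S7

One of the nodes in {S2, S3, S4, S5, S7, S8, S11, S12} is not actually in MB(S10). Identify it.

S3

Recall MB(v) = parents ∪ children ∪ spouses, where spouses are the other parents of v's children.
Children of S10: S2, S5.
S10's parents: S4.
Parents of each child, excluding S10:
  S2 also has parents S7, S8, S11.
  S5 also has parents S2, S7, S11, S12.
MB(S10) = {S2, S4, S5, S7, S8, S11, S12}.
S3 is neither a parent, child, nor co-parent of S10, so it does not belong.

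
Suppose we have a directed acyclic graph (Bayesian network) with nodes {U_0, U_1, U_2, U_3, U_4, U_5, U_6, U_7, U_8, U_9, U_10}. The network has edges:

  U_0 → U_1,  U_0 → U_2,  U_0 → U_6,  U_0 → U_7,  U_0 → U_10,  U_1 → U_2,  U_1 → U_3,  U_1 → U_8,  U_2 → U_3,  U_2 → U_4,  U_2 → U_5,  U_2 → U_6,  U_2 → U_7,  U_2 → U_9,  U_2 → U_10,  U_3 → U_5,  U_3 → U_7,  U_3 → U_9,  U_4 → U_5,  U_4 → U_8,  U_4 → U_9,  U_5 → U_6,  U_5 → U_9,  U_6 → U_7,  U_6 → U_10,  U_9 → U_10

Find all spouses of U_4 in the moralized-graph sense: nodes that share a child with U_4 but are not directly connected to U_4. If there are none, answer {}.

{U_1, U_3}

Children of U_4: U_5, U_8, U_9.
  parents(U_5) \ {U_4} = {U_2, U_3}.
  U_8 also has parent U_1.
  U_9 also has parents U_2, U_3, U_5.
Excluding nodes already adjacent to U_4 (U_2, U_5, U_8, U_9), the co-parent-only contribution is {U_1, U_3}.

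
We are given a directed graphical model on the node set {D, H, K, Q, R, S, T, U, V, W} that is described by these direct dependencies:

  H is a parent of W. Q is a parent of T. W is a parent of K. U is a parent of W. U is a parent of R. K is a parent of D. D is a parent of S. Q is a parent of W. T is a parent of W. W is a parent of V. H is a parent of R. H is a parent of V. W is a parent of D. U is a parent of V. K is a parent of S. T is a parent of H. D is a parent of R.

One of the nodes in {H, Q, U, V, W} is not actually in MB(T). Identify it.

V

Recall MB(v) = parents ∪ children ∪ spouses, where spouses are the other parents of v's children.
T's parents: Q.
T's children: H, W.
Other parents of T's children:
  H has no other parent.
  parents(W) \ {T} = {H, Q, U}.
MB(T) = {H, Q, U, W}.
V is neither a parent, child, nor co-parent of T, so it does not belong.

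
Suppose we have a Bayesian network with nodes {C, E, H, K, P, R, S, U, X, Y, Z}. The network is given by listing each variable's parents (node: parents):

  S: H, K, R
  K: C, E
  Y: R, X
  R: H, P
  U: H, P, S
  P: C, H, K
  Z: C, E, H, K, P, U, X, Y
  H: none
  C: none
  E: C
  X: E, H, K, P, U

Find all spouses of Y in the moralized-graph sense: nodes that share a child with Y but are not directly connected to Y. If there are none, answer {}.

{C, E, H, K, P, U}

Children of Y: Z.
  parents(Z) \ {Y} = {C, E, H, K, P, U, X}.
Excluding nodes already adjacent to Y (R, X, Z), the co-parent-only contribution is {C, E, H, K, P, U}.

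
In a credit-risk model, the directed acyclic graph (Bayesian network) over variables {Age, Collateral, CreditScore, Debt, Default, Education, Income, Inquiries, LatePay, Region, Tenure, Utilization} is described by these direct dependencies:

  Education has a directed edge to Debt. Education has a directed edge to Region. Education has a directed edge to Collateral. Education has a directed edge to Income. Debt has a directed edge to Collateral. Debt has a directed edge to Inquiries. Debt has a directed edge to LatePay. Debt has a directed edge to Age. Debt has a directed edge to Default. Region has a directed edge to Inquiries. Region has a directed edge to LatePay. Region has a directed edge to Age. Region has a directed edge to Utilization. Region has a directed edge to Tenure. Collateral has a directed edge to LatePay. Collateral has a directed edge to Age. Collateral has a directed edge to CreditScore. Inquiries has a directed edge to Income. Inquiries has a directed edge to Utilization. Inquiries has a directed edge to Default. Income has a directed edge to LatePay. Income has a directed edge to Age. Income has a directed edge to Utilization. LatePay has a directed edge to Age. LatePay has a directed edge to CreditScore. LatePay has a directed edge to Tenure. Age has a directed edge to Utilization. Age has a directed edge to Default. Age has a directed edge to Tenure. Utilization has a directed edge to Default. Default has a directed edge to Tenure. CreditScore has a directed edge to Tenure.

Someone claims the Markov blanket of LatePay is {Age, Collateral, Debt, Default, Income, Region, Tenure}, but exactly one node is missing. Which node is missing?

By definition, MB(LatePay) is built from LatePay's parents, LatePay's children, and the co-parents of LatePay.
LatePay's children: Age, CreditScore, Tenure.
Pa(LatePay) = {Collateral, Debt, Income, Region}.
Co-parents of LatePay (other parents of its children):
  Age: Collateral, Debt, Income, Region
  CreditScore: Collateral
  Tenure: Age, CreditScore, Default, Region
MB(LatePay) = {Age, Collateral, CreditScore, Debt, Default, Income, Region, Tenure}.
Comparing with the claimed set, CreditScore is missing.

CreditScore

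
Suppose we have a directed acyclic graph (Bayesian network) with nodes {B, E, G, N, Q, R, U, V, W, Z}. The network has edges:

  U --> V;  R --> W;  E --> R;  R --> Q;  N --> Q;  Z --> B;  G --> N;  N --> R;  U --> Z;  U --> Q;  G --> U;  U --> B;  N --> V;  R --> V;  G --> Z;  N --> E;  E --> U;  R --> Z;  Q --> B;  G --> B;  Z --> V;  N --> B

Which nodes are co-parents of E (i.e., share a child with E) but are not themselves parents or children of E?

{G}

Children of E: R, U.
  U's other parent is G.
  R also has parent N.
Excluding nodes already adjacent to E (N, R, U), the co-parent-only contribution is {G}.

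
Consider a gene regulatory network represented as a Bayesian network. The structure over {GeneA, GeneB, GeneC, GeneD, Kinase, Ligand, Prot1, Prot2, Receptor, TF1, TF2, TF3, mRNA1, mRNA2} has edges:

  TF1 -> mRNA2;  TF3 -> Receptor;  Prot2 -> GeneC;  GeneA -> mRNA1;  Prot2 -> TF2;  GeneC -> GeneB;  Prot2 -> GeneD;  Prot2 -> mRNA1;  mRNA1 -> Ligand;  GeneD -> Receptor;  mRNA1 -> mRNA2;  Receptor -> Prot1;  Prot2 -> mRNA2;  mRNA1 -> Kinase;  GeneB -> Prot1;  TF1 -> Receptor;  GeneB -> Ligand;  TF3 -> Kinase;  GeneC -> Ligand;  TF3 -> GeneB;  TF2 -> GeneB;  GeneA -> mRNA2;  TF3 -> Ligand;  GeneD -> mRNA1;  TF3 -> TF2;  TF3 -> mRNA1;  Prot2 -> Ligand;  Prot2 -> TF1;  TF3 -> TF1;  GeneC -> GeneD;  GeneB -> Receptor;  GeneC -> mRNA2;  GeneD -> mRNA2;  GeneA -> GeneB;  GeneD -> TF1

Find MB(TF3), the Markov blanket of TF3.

{GeneA, GeneB, GeneC, GeneD, Kinase, Ligand, Prot2, Receptor, TF1, TF2, mRNA1}

Recall MB(v) = parents ∪ children ∪ spouses, where spouses are the other parents of v's children.
TF3 has no parents.
Ch(TF3) = {GeneB, Kinase, Ligand, Receptor, TF1, TF2, mRNA1}.
Other parents of TF3's children:
  parents(mRNA1) \ {TF3} = {GeneA, GeneD, Prot2}.
  TF1 also has parents GeneD, Prot2.
  TF2 also has parent Prot2.
  parents(GeneB) \ {TF3} = {GeneA, GeneC, TF2}.
  Kinase's other parent is mRNA1.
  parents(Receptor) \ {TF3} = {GeneB, GeneD, TF1}.
  parents(Ligand) \ {TF3} = {GeneB, GeneC, Prot2, mRNA1}.
MB(TF3) = {GeneA, GeneB, GeneC, GeneD, Kinase, Ligand, Prot2, Receptor, TF1, TF2, mRNA1}.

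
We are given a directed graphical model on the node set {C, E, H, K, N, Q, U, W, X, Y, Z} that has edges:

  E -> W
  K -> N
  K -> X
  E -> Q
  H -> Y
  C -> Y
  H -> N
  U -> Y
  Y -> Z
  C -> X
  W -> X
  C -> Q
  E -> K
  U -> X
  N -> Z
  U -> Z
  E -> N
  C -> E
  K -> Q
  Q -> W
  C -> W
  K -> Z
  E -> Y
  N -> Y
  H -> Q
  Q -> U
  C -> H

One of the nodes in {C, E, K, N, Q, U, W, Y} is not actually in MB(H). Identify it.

W

H has parent C.
Ch(H) = {N, Q, Y}.
Other parents of H's children:
  N also has parents E, K.
  Q also has parents C, E, K.
  parents(Y) \ {H} = {C, E, N, U}.
MB(H) = {C, E, K, N, Q, U, Y}.
W is neither a parent, child, nor co-parent of H, so it does not belong.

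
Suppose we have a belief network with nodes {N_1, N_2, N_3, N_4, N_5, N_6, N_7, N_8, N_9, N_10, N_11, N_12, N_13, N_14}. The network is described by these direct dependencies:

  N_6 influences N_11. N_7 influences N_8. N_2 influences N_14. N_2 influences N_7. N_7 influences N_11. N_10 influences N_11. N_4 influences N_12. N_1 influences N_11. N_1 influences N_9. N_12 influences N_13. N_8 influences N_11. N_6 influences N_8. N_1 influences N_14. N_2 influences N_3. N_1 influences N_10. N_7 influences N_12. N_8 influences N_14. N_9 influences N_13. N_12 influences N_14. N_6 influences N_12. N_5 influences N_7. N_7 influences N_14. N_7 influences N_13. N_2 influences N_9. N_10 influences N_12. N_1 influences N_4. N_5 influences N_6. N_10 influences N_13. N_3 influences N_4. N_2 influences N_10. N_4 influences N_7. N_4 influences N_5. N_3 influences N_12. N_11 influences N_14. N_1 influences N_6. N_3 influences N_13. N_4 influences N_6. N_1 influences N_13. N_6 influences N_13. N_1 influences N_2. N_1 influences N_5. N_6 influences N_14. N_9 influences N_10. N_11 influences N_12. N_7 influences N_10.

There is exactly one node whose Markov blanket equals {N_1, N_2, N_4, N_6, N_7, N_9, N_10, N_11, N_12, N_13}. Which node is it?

The target node must have every member of {N_1, N_2, N_4, N_6, N_7, N_9, N_10, N_11, N_12, N_13} as a parent, child, or co-parent, and no others.
Parents of N_3: N_2; children: N_4, N_12, N_13; co-parents: N_1, N_4, N_6, N_7, N_9, N_10, N_11, N_12.
These exactly cover the given set, so the node is N_3.

N_3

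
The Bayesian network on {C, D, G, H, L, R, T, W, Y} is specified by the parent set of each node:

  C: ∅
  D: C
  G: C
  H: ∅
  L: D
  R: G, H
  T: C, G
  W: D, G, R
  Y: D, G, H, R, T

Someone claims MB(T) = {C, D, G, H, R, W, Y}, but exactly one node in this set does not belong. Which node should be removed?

W

Ch(T) = {Y}.
T's parents: C, G.
For each child, the remaining parents (spouses of T):
  Y: D, G, H, R
MB(T) = {C, D, G, H, R, Y}.
W is neither a parent, child, nor co-parent of T, so it does not belong.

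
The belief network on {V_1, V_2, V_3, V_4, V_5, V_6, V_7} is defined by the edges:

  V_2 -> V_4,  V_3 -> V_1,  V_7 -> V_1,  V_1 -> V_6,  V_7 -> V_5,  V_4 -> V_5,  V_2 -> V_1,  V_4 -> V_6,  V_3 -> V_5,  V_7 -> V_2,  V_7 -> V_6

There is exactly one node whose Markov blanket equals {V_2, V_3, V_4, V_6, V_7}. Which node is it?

The target node must have every member of {V_2, V_3, V_4, V_6, V_7} as a parent, child, or co-parent, and no others.
Parents of V_1: V_2, V_3, V_7; children: V_6; co-parents: V_4, V_7.
These exactly cover the given set, so the node is V_1.

V_1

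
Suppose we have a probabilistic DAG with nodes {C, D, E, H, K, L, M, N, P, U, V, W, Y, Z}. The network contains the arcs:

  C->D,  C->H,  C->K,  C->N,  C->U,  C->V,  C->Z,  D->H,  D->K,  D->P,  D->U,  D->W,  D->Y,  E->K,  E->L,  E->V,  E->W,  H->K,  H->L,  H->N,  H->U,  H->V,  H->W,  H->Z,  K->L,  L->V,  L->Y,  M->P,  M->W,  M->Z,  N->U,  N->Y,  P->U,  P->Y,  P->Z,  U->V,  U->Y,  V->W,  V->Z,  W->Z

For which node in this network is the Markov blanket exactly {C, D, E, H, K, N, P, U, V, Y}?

The target node must have every member of {C, D, E, H, K, N, P, U, V, Y} as a parent, child, or co-parent, and no others.
Parents of L: E, H, K; children: V, Y; co-parents: C, D, E, H, N, P, U.
These exactly cover the given set, so the node is L.

L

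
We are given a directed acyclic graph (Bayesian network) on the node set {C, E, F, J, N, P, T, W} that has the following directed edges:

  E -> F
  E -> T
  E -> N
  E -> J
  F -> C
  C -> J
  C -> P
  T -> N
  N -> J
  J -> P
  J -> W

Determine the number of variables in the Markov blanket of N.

4

Recall MB(v) = parents ∪ children ∪ spouses, where spouses are the other parents of v's children.
N's children: J.
Parents of N: E, T.
For each child, the remaining parents (spouses of N):
  J: C, E
MB(N) = {C, E, J, T}, which has 4 nodes.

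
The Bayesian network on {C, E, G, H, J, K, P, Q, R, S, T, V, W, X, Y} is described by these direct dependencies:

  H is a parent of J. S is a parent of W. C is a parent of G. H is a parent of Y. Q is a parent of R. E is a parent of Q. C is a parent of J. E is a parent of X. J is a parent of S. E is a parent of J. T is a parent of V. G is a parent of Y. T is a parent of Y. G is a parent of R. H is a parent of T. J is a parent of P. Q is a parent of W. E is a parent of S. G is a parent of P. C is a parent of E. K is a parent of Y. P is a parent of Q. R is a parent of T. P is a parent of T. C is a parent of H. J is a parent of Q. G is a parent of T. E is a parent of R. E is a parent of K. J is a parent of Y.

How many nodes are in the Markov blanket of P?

Recall MB(v) = parents ∪ children ∪ spouses, where spouses are the other parents of v's children.
P's parents: G, J.
P has children Q, T.
For each child, the remaining parents (spouses of P):
  Q also has parents E, J.
  parents(T) \ {P} = {G, H, R}.
MB(P) = {E, G, H, J, Q, R, T}, which has 7 nodes.

7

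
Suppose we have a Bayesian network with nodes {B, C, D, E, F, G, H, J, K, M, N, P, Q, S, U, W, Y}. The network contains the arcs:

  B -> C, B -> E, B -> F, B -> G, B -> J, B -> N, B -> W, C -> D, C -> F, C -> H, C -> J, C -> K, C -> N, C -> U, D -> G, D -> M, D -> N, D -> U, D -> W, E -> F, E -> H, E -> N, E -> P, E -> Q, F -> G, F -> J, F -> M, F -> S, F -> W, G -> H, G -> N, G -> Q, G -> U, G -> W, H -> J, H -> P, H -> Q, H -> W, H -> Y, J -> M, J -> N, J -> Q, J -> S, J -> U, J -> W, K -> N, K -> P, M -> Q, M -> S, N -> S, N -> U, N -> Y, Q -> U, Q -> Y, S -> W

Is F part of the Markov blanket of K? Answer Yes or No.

No

By definition, MB(K) is built from K's parents, K's children, and the co-parents of K.
Ch(K) = {N, P}.
K's parents: C.
Other parents of K's children:
  N: B, C, D, E, G, J
  P: E, H
MB(K) = {B, C, D, E, G, H, J, N, P}; F is not in this set.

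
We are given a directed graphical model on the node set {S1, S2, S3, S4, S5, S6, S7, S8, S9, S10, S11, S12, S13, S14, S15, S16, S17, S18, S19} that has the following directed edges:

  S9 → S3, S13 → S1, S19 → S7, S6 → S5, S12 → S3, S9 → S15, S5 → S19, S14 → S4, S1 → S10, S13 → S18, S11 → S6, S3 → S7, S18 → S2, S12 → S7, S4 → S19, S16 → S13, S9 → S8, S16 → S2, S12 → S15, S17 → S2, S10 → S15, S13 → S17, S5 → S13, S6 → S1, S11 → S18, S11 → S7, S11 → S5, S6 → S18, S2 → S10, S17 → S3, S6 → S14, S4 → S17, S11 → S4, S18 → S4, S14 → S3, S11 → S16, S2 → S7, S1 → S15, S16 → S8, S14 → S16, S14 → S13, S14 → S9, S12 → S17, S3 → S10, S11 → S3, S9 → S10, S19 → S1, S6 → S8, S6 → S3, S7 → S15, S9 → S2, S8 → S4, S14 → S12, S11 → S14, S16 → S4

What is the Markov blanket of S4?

A node's Markov blanket = Pa ∪ Ch ∪ (parents of Ch other than the node itself).
Pa(S4) = {S8, S11, S14, S16, S18}.
Children of S4: S17, S19.
For each child, the remaining parents (spouses of S4):
  S19 also has parent S5.
  parents(S17) \ {S4} = {S12, S13}.
So the Markov blanket of S4 is {S5, S8, S11, S12, S13, S14, S16, S17, S18, S19}.

{S5, S8, S11, S12, S13, S14, S16, S17, S18, S19}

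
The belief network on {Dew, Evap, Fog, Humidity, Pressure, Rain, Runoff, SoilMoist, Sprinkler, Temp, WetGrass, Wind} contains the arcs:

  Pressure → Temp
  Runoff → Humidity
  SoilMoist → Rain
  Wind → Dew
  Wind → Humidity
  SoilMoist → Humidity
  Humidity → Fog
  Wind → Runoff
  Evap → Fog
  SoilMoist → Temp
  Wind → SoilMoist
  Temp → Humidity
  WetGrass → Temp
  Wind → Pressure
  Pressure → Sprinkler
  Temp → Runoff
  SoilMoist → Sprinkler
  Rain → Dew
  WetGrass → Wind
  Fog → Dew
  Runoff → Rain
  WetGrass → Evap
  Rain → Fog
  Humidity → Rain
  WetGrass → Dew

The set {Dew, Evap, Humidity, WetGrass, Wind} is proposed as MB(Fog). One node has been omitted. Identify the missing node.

Rain

Recall MB(v) = parents ∪ children ∪ spouses, where spouses are the other parents of v's children.
Pa(Fog) = {Evap, Humidity, Rain}.
Ch(Fog) = {Dew}.
Other parents of Fog's children:
  parents(Dew) \ {Fog} = {Rain, WetGrass, Wind}.
MB(Fog) = {Dew, Evap, Humidity, Rain, WetGrass, Wind}.
Comparing with the claimed set, Rain is missing.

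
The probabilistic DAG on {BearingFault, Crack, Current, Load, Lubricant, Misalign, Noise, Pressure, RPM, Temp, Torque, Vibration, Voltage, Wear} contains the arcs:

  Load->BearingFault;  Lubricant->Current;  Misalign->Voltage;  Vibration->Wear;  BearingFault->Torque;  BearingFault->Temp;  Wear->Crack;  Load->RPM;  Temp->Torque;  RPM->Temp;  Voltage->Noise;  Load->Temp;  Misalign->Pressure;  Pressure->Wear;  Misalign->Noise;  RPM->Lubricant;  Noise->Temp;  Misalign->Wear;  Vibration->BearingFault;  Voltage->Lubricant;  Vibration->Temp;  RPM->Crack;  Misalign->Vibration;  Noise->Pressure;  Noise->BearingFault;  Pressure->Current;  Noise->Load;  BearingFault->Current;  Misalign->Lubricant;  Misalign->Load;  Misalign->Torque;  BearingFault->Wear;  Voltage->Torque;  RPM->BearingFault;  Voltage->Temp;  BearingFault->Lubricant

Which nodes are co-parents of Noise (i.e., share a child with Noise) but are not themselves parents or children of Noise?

Children of Noise: BearingFault, Load, Pressure, Temp.
  parents(Load) \ {Noise} = {Misalign}.
  parents(Pressure) \ {Noise} = {Misalign}.
  parents(BearingFault) \ {Noise} = {Load, RPM, Vibration}.
  Temp's other parents are BearingFault, Load, RPM, Vibration, Voltage.
Excluding nodes already adjacent to Noise (BearingFault, Load, Misalign, Pressure, Temp, Voltage), the co-parent-only contribution is {RPM, Vibration}.

{RPM, Vibration}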